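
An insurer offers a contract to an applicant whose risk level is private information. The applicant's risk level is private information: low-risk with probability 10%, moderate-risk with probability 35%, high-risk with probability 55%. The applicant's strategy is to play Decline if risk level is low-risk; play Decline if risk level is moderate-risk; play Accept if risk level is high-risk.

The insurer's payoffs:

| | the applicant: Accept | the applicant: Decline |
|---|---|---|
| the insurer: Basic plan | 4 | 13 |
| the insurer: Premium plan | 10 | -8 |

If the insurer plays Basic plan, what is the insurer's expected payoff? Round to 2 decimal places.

8.05

Take the expectation over the applicant's risk level, weighting each type's action by its prior probability.
E[Basic plan] = 0.1·13 + 0.35·13 + 0.55·4 = 1.3 + 4.55 + 2.2 = 8.05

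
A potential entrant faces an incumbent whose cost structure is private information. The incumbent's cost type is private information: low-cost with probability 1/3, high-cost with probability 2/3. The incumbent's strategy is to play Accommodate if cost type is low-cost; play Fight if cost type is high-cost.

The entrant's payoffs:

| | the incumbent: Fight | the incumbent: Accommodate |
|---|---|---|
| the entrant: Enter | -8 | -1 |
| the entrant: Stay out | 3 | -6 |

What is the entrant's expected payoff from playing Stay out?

E[Stay out] = 1/3·(-6) + 2/3·3 = (-2) + 2 = 0

0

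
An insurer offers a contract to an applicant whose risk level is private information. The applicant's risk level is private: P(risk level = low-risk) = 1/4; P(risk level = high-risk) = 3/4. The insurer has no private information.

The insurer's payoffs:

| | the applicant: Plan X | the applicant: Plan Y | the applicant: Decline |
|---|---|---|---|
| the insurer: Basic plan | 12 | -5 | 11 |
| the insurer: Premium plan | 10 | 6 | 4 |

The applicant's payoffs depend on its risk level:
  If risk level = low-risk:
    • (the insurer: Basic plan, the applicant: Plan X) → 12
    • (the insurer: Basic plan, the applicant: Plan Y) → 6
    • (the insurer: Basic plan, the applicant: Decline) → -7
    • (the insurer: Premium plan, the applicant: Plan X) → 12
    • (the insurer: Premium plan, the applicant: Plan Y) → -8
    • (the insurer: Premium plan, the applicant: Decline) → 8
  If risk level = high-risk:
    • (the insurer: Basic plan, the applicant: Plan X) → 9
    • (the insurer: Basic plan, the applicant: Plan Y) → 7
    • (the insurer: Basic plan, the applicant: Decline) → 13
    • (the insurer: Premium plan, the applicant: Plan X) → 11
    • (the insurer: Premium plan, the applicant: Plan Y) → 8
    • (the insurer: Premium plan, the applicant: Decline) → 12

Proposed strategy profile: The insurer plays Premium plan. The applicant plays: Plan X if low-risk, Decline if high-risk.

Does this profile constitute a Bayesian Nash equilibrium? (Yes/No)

The insurer plays Premium plan: E[Premium plan] = 1/4·(10) + 3/4·(4) = 11/2; E[Basic plan] = 45/4. Not best-responding. ✗
The applicant (risk level low-risk), facing Premium plan: Plan X gives 12, Plan Y gives -8, Decline gives 8. Proposed Plan X is best. ✓
The applicant (risk level high-risk), facing Premium plan: Plan X gives 11, Plan Y gives 8, Decline gives 12. Proposed Decline is best. ✓

No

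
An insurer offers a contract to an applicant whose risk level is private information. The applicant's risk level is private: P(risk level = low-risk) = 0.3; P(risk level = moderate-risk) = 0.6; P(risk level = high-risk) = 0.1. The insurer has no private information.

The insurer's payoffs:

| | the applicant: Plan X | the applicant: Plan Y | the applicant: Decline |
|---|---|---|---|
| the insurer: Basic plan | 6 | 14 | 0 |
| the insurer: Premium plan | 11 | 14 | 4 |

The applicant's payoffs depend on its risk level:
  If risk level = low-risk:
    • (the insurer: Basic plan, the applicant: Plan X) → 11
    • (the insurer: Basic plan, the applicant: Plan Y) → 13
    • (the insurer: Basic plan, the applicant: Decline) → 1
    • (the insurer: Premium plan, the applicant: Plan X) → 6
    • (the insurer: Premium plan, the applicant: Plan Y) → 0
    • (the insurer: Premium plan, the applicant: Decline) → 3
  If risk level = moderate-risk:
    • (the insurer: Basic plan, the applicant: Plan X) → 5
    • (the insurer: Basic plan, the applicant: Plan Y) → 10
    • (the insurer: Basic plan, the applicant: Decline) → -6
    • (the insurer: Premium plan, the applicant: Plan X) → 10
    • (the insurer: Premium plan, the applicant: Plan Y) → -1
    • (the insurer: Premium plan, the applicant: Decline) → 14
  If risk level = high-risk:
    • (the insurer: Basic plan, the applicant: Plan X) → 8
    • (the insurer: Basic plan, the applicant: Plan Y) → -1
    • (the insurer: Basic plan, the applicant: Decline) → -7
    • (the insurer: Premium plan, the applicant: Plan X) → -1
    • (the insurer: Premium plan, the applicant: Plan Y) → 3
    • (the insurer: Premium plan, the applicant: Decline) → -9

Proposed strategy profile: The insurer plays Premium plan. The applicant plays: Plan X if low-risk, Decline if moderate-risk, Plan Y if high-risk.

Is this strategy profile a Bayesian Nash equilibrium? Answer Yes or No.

The insurer plays Premium plan: E[Premium plan] = 0.3·(11) + 0.6·(4) + 0.1·(14) = 7.1; E[Basic plan] = 3.2. Best-responding. ✓
The applicant (risk level low-risk), facing Premium plan: Plan X gives 6, Plan Y gives 0, Decline gives 3. Proposed Plan X is best. ✓
The applicant (risk level moderate-risk), facing Premium plan: Plan X gives 10, Plan Y gives -1, Decline gives 14. Proposed Decline is best. ✓
The applicant (risk level high-risk), facing Premium plan: Plan X gives -1, Plan Y gives 3, Decline gives -9. Proposed Plan Y is best. ✓

Yes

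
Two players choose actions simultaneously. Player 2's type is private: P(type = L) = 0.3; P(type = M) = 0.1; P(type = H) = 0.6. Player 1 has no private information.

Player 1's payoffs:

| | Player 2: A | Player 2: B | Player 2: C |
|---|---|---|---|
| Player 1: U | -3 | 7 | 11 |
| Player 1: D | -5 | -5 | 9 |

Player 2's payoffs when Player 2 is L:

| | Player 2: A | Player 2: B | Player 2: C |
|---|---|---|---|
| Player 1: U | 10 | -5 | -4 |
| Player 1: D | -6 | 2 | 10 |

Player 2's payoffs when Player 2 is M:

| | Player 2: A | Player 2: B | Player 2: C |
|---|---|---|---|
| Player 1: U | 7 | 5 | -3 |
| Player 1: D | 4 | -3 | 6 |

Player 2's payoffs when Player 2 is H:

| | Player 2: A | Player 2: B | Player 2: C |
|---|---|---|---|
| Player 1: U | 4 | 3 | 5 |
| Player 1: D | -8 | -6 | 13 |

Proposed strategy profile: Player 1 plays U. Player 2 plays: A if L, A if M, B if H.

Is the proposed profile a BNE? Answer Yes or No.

Player 1 plays U: E[U] = 0.3·(-3) + 0.1·(-3) + 0.6·(7) = 3; E[D] = -5. Best-responding. ✓
Player 2 (type L), facing U: A gives 10, B gives -5, C gives -4. Proposed A is best. ✓
Player 2 (type M), facing U: A gives 7, B gives 5, C gives -3. Proposed A is best. ✓
Player 2 (type H), facing U: A gives 4, B gives 3, C gives 5. Proposed B is not best — profitable deviation exists. ✗

No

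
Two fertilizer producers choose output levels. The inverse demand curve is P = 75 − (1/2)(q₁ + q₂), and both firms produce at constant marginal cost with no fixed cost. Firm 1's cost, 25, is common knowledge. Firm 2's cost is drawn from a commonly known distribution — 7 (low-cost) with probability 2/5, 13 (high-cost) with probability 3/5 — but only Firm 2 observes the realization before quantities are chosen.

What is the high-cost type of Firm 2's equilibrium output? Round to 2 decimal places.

Type-c best response for Firm 2: q₂(c) = (75 − c) − q₁/2.
Firm 1 maximizes expected profit; its first-order condition is 75 − q₁ − (1/2)E[q₂] − 25 = 0.
Substituting E[q₂] and solving: E[c₂] = 10.6, so q₁ = (75 − 2·25 + 10.6)/(3/2) = 23.7333.
q₂(high-cost) = (75 − 13 − (1/2)·23.7333) = 50.1333.

50.13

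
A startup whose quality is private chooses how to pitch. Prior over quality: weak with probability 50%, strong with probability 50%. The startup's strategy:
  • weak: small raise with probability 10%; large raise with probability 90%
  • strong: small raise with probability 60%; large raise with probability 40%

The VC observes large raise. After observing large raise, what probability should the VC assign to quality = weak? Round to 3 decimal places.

P(large raise) = 0.5·0.9 + 0.5·0.4 = 0.65
P(weak | large raise) = (0.5·0.9) / 0.65 = 0.45 / 0.65 = 0.692308

0.692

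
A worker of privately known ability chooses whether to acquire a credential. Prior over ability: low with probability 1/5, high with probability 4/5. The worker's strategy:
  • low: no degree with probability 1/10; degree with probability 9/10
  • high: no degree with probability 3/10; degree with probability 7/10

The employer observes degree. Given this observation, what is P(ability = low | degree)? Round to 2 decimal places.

0.24

P(degree) = (1/5)·(9/10) + (4/5)·(7/10) = 37/50
P(low | degree) = ((1/5)·(9/10)) / (37/50) = (9/50) / (37/50) = 9/37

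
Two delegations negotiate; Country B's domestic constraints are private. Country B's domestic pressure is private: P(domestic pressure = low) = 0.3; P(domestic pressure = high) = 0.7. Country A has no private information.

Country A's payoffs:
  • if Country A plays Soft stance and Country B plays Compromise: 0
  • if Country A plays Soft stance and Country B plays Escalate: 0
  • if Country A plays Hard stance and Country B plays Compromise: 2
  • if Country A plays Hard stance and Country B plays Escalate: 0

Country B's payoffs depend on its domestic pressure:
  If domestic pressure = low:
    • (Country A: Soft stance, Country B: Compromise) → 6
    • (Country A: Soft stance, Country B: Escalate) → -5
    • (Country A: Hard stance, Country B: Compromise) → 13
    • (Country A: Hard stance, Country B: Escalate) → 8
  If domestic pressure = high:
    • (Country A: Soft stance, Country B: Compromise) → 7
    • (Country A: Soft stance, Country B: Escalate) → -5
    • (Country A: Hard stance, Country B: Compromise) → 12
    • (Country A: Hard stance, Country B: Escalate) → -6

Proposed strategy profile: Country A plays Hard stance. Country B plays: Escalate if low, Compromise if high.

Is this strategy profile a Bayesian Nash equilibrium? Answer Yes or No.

No

Country A plays Hard stance: E[Hard stance] = 0.3·(0) + 0.7·(2) = 1.4; E[Soft stance] = 0. Best-responding. ✓
Country B (domestic pressure low), facing Hard stance: Compromise gives 13, Escalate gives 8. Proposed Escalate is not best — profitable deviation exists. ✗
Country B (domestic pressure high), facing Hard stance: Compromise gives 12, Escalate gives -6. Proposed Compromise is best. ✓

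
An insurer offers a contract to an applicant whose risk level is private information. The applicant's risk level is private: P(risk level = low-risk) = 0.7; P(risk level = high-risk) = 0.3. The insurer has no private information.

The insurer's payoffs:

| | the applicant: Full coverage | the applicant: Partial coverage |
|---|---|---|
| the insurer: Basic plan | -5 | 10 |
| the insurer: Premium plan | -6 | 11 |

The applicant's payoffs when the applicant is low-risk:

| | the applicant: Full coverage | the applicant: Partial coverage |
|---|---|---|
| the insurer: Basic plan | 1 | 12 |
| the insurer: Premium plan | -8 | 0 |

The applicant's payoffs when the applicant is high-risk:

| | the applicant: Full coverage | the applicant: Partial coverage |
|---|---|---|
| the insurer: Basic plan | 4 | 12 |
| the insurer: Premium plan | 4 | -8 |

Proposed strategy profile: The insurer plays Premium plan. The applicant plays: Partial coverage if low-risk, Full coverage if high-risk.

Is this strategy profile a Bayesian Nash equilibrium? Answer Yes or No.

A profile is a BNE iff every type of every player is best-responding given beliefs about the other side.
The insurer plays Premium plan: E[Premium plan] = 0.7·(11) + 0.3·(-6) = 5.9; E[Basic plan] = 5.5. Best-responding. ✓
The applicant (risk level low-risk), facing Premium plan: Full coverage gives -8, Partial coverage gives 0. Proposed Partial coverage is best. ✓
The applicant (risk level high-risk), facing Premium plan: Full coverage gives 4, Partial coverage gives -8. Proposed Full coverage is best. ✓

Yes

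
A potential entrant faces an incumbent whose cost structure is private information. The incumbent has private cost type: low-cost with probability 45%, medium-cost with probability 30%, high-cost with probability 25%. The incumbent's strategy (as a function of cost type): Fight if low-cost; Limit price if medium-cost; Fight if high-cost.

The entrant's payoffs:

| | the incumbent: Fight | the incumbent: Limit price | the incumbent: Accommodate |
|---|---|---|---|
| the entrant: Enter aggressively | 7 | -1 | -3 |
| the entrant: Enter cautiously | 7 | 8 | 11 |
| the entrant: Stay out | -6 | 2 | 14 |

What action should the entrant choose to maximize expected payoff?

Enter cautiously

E[Enter aggressively] = 0.45·(7) + 0.3·(-1) + 0.25·(7) = 4.6
E[Enter cautiously] = 0.45·(7) + 0.3·(8) + 0.25·(7) = 7.3
E[Stay out] = 0.45·(-6) + 0.3·(2) + 0.25·(-6) = -3.6
Best response: Enter cautiously (7.3 is the largest).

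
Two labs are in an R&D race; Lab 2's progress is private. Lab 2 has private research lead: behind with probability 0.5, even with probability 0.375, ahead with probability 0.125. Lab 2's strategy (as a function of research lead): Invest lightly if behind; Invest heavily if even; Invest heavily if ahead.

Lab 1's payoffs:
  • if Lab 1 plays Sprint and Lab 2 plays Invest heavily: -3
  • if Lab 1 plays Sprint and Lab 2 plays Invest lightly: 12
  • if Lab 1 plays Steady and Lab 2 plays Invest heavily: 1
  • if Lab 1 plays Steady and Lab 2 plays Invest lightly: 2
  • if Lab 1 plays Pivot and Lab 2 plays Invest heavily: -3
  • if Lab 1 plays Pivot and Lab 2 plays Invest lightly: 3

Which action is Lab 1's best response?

Sprint

Compute Lab 1's expected payoff for each action, taking the expectation over Lab 2's type.
E[Sprint] = 0.5·(12) + 0.375·(-3) + 0.125·(-3) = 4.5
E[Steady] = 0.5·(2) + 0.375·(1) + 0.125·(1) = 1.5
E[Pivot] = 0.5·(3) + 0.375·(-3) + 0.125·(-3) = 0
Best response: Sprint (4.5 is the largest).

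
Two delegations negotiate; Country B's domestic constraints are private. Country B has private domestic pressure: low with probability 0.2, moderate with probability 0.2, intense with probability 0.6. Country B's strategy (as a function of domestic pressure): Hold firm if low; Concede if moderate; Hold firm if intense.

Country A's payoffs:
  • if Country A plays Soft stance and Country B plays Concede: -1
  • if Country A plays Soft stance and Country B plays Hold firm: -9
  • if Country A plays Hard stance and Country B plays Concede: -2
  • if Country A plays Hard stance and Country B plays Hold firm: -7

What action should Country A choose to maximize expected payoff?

E[Soft stance] = 0.2·(-9) + 0.2·(-1) + 0.6·(-9) = -7.4
E[Hard stance] = 0.2·(-7) + 0.2·(-2) + 0.6·(-7) = -6
Best response: Hard stance (-6 is the largest).

Hard stance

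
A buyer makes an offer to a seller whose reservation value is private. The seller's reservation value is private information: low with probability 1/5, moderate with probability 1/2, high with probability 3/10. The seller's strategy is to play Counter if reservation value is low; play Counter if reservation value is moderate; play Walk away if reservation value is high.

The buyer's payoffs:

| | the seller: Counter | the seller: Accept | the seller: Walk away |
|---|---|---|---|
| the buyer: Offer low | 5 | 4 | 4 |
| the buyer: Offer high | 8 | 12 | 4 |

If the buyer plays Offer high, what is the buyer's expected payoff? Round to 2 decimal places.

6.80

E[Offer high] = 1/5·8 + 1/2·8 + 3/10·4 = 8/5 + 4 + 6/5 = 34/5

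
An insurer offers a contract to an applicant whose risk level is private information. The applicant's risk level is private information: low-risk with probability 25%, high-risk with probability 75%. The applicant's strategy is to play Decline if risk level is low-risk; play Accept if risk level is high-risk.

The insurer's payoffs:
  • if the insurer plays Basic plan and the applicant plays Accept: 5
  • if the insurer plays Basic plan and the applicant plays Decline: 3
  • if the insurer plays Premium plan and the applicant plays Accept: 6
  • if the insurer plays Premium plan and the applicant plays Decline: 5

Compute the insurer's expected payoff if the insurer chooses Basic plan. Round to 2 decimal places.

4.50

Take the expectation over the applicant's risk level, weighting each type's action by its prior probability.
E[Basic plan] = 0.25·3 + 0.75·5 = 0.75 + 3.75 = 4.5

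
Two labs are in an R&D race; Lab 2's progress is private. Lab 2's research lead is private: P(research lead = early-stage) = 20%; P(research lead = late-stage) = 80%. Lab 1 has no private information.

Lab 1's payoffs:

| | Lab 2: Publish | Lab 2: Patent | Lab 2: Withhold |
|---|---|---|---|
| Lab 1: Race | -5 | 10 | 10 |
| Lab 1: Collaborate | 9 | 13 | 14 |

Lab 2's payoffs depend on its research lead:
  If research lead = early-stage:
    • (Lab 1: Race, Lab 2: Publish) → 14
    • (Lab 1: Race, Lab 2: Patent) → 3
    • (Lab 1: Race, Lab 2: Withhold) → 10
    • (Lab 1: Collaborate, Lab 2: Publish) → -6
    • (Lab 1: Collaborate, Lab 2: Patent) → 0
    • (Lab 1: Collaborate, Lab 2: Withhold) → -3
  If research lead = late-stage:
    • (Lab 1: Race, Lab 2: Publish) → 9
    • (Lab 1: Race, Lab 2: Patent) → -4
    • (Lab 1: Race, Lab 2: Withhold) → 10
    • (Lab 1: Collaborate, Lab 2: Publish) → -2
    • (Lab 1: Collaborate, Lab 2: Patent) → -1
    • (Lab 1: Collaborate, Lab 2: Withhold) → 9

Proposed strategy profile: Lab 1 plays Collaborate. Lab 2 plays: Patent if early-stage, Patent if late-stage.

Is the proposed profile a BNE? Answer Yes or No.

No

Lab 1 plays Collaborate: E[Collaborate] = 0.2·(13) + 0.8·(13) = 13; E[Race] = 10. Best-responding. ✓
Lab 2 (research lead early-stage), facing Collaborate: Publish gives -6, Patent gives 0, Withhold gives -3. Proposed Patent is best. ✓
Lab 2 (research lead late-stage), facing Collaborate: Publish gives -2, Patent gives -1, Withhold gives 9. Proposed Patent is not best — profitable deviation exists. ✗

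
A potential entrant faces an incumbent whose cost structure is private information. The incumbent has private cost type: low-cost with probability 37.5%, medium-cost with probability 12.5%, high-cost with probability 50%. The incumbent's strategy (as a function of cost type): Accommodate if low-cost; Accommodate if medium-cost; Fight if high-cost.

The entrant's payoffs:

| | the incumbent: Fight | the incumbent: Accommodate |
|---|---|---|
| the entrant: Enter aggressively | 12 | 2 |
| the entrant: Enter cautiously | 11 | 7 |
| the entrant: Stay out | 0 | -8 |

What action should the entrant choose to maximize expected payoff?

E[Enter aggressively] = 0.375·(2) + 0.125·(2) + 0.5·(12) = 7
E[Enter cautiously] = 0.375·(7) + 0.125·(7) + 0.5·(11) = 9
E[Stay out] = 0.375·(-8) + 0.125·(-8) + 0.5·(0) = -4
Best response: Enter cautiously (9 is the largest).

Enter cautiously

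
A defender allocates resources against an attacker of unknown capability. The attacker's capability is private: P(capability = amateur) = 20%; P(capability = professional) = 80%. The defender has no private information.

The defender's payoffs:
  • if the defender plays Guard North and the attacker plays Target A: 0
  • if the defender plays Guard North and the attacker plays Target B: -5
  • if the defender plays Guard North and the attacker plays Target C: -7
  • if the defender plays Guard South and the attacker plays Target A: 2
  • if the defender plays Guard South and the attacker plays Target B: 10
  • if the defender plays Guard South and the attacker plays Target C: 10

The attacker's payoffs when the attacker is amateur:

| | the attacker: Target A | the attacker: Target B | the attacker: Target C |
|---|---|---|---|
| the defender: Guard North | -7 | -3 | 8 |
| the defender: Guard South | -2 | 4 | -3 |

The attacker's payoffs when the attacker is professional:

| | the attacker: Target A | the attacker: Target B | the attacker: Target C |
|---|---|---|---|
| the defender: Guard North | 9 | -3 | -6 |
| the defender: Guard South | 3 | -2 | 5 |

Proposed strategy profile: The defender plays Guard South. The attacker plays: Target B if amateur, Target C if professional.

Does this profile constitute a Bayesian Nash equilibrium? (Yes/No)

The defender plays Guard South: E[Guard South] = 0.2·(10) + 0.8·(10) = 10; E[Guard North] = -6.6. Best-responding. ✓
The attacker (capability amateur), facing Guard South: Target A gives -2, Target B gives 4, Target C gives -3. Proposed Target B is best. ✓
The attacker (capability professional), facing Guard South: Target A gives 3, Target B gives -2, Target C gives 5. Proposed Target C is best. ✓

Yes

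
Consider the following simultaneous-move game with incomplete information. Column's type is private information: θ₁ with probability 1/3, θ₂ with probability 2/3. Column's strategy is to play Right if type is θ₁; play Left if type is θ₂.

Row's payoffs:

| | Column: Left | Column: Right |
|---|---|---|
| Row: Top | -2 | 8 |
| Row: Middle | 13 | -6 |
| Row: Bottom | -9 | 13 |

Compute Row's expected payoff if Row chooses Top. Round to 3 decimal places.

1.333

E[Top] = 1/3·8 + 2/3·(-2) = 8/3 + (-4/3) = 4/3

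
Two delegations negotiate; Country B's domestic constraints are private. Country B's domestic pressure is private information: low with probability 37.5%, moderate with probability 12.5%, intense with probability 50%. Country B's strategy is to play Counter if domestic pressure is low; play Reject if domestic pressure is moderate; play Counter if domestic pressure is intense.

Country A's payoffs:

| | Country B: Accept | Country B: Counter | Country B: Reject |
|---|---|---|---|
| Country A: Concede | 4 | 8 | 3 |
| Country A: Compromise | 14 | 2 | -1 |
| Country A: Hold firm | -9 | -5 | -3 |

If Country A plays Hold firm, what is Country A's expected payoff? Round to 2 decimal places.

-4.75

Take the expectation over Country B's domestic pressure, weighting each type's action by its prior probability.
E[Hold firm] = 0.375·(-5) + 0.125·(-3) + 0.5·(-5) = (-1.875) + (-0.375) + (-2.5) = -4.75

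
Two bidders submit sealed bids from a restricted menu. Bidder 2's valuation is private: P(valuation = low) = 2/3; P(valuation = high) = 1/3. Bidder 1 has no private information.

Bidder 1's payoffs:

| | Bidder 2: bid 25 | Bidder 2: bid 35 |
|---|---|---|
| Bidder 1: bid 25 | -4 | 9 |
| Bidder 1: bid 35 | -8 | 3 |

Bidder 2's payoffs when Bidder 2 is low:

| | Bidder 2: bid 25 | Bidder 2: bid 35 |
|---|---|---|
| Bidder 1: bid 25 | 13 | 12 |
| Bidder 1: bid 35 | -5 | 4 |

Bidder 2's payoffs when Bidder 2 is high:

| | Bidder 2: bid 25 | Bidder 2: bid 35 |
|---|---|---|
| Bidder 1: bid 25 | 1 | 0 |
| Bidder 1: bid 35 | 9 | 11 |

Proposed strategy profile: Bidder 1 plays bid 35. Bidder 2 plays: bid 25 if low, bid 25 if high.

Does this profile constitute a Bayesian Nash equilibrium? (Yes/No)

No

A profile is a BNE iff every type of every player is best-responding given beliefs about the other side.
Bidder 1 plays bid 35: E[bid 35] = 2/3·(-8) + 1/3·(-8) = -8; E[bid 25] = -4. Not best-responding. ✗
Bidder 2 (valuation low), facing bid 35: bid 25 gives -5, bid 35 gives 4. Proposed bid 25 is not best — profitable deviation exists. ✗
Bidder 2 (valuation high), facing bid 35: bid 25 gives 9, bid 35 gives 11. Proposed bid 25 is not best — profitable deviation exists. ✗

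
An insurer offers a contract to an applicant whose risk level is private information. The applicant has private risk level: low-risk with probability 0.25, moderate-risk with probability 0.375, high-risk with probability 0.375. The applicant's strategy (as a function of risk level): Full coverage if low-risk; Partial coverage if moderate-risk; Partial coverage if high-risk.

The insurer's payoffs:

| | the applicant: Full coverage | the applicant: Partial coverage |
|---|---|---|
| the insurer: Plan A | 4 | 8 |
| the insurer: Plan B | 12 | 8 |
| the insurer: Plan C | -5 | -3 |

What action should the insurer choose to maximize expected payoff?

E[Plan A] = 0.25·(4) + 0.375·(8) + 0.375·(8) = 7
E[Plan B] = 0.25·(12) + 0.375·(8) + 0.375·(8) = 9
E[Plan C] = 0.25·(-5) + 0.375·(-3) + 0.375·(-3) = -3.5
Best response: Plan B (9 is the largest).

Plan B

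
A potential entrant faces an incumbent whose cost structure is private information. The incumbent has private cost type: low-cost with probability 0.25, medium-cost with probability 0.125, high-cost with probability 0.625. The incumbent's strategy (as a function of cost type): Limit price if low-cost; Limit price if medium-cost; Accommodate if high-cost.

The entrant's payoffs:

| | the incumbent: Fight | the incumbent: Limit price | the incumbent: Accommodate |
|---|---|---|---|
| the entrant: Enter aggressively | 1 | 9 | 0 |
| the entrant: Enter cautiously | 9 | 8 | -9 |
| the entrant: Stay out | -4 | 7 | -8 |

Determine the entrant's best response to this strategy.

Enter aggressively

Compute the entrant's expected payoff for each action, taking the expectation over the incumbent's type.
E[Enter aggressively] = 0.25·(9) + 0.125·(9) + 0.625·(0) = 3.375
E[Enter cautiously] = 0.25·(8) + 0.125·(8) + 0.625·(-9) = -2.625
E[Stay out] = 0.25·(7) + 0.125·(7) + 0.625·(-8) = -2.375
Best response: Enter aggressively (3.375 is the largest).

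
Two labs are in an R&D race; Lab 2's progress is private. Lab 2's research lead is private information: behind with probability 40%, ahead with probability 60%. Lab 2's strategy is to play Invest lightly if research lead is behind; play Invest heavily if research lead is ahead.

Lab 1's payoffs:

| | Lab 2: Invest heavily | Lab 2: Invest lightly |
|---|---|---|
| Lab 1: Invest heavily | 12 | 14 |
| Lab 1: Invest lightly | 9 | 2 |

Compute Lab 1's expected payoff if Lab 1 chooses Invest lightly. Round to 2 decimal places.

Take the expectation over Lab 2's research lead, weighting each type's action by its prior probability.
E[Invest lightly] = 0.4·2 + 0.6·9 = 0.8 + 5.4 = 6.2

6.20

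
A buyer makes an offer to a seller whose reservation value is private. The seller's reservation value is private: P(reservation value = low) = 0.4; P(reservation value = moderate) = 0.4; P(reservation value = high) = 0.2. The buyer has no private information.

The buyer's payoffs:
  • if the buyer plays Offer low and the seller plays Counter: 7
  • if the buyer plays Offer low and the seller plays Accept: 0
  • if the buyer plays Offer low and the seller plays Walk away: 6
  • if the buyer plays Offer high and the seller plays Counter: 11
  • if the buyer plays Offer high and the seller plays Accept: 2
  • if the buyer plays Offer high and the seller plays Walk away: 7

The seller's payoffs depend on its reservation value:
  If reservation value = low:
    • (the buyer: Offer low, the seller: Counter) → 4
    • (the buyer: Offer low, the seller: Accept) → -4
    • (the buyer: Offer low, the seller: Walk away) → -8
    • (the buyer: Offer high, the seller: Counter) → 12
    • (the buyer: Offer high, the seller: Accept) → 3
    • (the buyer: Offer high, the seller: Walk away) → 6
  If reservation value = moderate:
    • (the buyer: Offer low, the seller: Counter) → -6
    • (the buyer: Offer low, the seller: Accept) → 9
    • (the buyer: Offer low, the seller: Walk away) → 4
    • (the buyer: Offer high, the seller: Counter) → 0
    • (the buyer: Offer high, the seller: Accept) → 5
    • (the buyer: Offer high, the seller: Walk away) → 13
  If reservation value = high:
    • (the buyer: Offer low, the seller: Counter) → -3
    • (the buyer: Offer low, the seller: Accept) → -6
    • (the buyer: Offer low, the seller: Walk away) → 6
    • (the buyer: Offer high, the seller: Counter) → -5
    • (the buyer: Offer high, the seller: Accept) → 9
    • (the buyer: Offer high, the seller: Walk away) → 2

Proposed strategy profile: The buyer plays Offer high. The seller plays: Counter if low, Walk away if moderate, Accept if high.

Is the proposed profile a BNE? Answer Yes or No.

The buyer plays Offer high: E[Offer high] = 0.4·(11) + 0.4·(7) + 0.2·(2) = 7.6; E[Offer low] = 5.2. Best-responding. ✓
The seller (reservation value low), facing Offer high: Counter gives 12, Accept gives 3, Walk away gives 6. Proposed Counter is best. ✓
The seller (reservation value moderate), facing Offer high: Counter gives 0, Accept gives 5, Walk away gives 13. Proposed Walk away is best. ✓
The seller (reservation value high), facing Offer high: Counter gives -5, Accept gives 9, Walk away gives 2. Proposed Accept is best. ✓

Yes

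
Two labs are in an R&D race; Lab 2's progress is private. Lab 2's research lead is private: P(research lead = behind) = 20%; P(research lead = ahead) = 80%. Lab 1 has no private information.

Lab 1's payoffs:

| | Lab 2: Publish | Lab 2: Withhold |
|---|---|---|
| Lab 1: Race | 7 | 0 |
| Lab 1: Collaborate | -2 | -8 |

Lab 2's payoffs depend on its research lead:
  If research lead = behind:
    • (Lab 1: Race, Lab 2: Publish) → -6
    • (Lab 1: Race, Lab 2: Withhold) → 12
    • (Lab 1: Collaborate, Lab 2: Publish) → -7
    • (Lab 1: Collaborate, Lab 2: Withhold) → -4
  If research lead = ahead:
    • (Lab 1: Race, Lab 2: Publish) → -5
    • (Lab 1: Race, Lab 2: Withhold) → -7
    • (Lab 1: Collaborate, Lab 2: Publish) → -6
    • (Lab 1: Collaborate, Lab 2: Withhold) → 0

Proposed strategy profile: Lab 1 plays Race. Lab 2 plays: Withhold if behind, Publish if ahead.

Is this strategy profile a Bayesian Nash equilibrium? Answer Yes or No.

Yes

Lab 1 plays Race: E[Race] = 0.2·(0) + 0.8·(7) = 5.6; E[Collaborate] = -3.2. Best-responding. ✓
Lab 2 (research lead behind), facing Race: Publish gives -6, Withhold gives 12. Proposed Withhold is best. ✓
Lab 2 (research lead ahead), facing Race: Publish gives -5, Withhold gives -7. Proposed Publish is best. ✓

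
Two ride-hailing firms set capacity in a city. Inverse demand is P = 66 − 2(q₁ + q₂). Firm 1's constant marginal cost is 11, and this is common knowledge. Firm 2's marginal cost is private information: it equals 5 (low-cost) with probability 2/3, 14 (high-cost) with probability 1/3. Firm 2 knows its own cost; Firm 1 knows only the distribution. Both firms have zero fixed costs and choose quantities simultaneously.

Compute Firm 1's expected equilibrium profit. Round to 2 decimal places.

Firm 2 with cost c maximizes (66 − 2(q₁+q₂) − c)·q₂, giving q₂(c) = (66 − c − 2q₁)/4.
E[c₂] = 2/3·5 + 1/3·14 = 8
Firm 1's FOC against E[q₂] yields q₁ = (66 − 2·11 + E[c₂])/6 = (66 − 22 + 8)/6 = 8.66667.
E[P] = 66 − 2·(q₁ + E[q₂]) = 28.3333; Firm 1's expected profit = (E[P] − 11)·q₁ = (28.3333 − 11)·8.66667 = 150.222.

150.22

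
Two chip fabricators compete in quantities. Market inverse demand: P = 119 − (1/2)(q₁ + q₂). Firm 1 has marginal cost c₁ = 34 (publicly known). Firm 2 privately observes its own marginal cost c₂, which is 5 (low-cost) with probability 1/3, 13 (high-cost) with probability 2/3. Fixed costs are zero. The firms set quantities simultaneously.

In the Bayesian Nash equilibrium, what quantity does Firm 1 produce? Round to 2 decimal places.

40.89

Type-c best response for Firm 2: q₂(c) = (119 − c) − q₁/2.
Firm 1 maximizes expected profit; its first-order condition is 119 − q₁ − (1/2)E[q₂] − 34 = 0.
Substituting E[q₂] and solving: E[c₂] = 10.3333, so q₁ = (119 − 2·34 + 10.3333)/(3/2) = 40.8889.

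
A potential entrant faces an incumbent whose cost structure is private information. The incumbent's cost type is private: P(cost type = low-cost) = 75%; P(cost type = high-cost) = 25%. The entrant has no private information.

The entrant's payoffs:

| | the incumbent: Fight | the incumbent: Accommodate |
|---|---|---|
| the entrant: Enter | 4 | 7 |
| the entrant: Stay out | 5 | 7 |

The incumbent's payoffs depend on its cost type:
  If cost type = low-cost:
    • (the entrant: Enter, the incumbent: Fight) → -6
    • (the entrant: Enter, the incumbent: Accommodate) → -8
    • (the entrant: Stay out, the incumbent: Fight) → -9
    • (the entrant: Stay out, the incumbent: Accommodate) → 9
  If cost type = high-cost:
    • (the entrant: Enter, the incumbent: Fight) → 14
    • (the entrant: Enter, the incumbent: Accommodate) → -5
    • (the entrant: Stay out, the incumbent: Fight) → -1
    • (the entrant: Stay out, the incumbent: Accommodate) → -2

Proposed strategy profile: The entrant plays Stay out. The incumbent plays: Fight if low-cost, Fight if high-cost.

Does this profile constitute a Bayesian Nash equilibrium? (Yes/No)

A profile is a BNE iff every type of every player is best-responding given beliefs about the other side.
The entrant plays Stay out: E[Stay out] = 0.75·(5) + 0.25·(5) = 5; E[Enter] = 4. Best-responding. ✓
The incumbent (cost type low-cost), facing Stay out: Fight gives -9, Accommodate gives 9. Proposed Fight is not best — profitable deviation exists. ✗
The incumbent (cost type high-cost), facing Stay out: Fight gives -1, Accommodate gives -2. Proposed Fight is best. ✓

No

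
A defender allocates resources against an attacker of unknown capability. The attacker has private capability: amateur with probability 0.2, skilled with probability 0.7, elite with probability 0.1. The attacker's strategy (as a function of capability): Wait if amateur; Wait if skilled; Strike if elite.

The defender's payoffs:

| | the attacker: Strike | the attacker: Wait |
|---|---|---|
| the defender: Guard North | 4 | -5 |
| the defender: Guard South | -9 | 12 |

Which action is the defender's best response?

Compute the defender's expected payoff for each action, taking the expectation over the attacker's type.
E[Guard North] = 0.2·(-5) + 0.7·(-5) + 0.1·(4) = -4.1
E[Guard South] = 0.2·(12) + 0.7·(12) + 0.1·(-9) = 9.9
Best response: Guard South (9.9 is the largest).

Guard South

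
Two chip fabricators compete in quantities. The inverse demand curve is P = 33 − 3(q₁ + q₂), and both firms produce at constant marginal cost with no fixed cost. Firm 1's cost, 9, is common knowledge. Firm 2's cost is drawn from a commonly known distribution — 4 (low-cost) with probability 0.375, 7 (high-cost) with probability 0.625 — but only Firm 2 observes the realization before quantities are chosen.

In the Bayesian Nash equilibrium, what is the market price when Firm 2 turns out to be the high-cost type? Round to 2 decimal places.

Type-c best response for Firm 2: q₂(c) = (33 − c)/6 − q₁/2.
Firm 1 maximizes expected profit; its first-order condition is 33 − 6q₁ − 3E[q₂] − 9 = 0.
Substituting E[q₂] and solving: E[c₂] = 5.875, so q₁ = (33 − 2·9 + 5.875)/9 = 2.31944.
q₂(high-cost) = 3.17361, so P = 33 − 3·(2.31944 + 3.17361) = 16.5208.

16.52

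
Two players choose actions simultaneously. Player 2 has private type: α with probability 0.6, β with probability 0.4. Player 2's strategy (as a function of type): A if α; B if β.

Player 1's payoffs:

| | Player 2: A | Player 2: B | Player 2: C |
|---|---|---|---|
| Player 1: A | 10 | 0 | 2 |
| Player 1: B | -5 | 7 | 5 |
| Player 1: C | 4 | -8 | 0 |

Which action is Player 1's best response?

E[A] = 0.6·(10) + 0.4·(0) = 6
E[B] = 0.6·(-5) + 0.4·(7) = -0.2
E[C] = 0.6·(4) + 0.4·(-8) = -0.8
Best response: A (6 is the largest).

A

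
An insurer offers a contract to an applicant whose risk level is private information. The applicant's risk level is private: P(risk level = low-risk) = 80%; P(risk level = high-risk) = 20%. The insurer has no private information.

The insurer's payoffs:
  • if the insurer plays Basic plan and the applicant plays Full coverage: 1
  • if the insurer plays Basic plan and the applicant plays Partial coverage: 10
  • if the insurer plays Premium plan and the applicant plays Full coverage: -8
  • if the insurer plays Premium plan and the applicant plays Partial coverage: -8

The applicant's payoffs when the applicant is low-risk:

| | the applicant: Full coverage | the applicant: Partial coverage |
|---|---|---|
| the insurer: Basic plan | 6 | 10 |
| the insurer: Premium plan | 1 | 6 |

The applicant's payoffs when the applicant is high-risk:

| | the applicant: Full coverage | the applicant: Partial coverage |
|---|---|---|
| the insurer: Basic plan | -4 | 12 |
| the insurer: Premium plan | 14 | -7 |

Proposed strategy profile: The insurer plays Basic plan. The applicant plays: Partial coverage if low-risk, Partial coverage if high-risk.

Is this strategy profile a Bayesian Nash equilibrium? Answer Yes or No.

Yes

The insurer plays Basic plan: E[Basic plan] = 0.8·(10) + 0.2·(10) = 10; E[Premium plan] = -8. Best-responding. ✓
The applicant (risk level low-risk), facing Basic plan: Full coverage gives 6, Partial coverage gives 10. Proposed Partial coverage is best. ✓
The applicant (risk level high-risk), facing Basic plan: Full coverage gives -4, Partial coverage gives 12. Proposed Partial coverage is best. ✓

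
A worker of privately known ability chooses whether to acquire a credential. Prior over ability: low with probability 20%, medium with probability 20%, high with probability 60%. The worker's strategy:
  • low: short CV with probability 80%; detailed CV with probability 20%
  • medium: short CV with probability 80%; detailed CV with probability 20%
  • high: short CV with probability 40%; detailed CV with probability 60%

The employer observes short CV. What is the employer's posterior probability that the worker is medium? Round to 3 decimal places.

0.286

P(short CV) = 0.2·0.8 + 0.2·0.8 + 0.6·0.4 = 0.56
P(medium | short CV) = (0.2·0.8) / 0.56 = 0.16 / 0.56 = 0.285714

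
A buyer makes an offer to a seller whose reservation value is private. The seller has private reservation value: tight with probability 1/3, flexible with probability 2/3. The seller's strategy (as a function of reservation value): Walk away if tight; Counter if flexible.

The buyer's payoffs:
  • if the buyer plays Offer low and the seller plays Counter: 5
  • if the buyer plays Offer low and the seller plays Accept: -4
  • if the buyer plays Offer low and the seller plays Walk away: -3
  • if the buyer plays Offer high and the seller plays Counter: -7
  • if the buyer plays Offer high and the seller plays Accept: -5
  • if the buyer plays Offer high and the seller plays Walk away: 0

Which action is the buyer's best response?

E[Offer low] = 1/3·(-3) + 2/3·(5) = 7/3
E[Offer high] = 1/3·(0) + 2/3·(-7) = -14/3
Best response: Offer low (7/3 is the largest).

Offer low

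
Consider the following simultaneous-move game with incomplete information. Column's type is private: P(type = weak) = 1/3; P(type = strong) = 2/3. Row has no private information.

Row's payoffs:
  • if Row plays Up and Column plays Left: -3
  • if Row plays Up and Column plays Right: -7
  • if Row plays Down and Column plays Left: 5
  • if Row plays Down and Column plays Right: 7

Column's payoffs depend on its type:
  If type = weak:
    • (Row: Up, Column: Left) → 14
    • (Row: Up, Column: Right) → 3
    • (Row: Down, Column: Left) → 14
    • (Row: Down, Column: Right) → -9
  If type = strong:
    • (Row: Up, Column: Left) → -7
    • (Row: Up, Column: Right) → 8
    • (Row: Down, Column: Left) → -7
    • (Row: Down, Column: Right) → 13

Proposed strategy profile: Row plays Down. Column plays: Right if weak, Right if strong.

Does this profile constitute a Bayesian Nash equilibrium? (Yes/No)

A profile is a BNE iff every type of every player is best-responding given beliefs about the other side.
Row plays Down: E[Down] = 1/3·(7) + 2/3·(7) = 7; E[Up] = -7. Best-responding. ✓
Column (type weak), facing Down: Left gives 14, Right gives -9. Proposed Right is not best — profitable deviation exists. ✗
Column (type strong), facing Down: Left gives -7, Right gives 13. Proposed Right is best. ✓

No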